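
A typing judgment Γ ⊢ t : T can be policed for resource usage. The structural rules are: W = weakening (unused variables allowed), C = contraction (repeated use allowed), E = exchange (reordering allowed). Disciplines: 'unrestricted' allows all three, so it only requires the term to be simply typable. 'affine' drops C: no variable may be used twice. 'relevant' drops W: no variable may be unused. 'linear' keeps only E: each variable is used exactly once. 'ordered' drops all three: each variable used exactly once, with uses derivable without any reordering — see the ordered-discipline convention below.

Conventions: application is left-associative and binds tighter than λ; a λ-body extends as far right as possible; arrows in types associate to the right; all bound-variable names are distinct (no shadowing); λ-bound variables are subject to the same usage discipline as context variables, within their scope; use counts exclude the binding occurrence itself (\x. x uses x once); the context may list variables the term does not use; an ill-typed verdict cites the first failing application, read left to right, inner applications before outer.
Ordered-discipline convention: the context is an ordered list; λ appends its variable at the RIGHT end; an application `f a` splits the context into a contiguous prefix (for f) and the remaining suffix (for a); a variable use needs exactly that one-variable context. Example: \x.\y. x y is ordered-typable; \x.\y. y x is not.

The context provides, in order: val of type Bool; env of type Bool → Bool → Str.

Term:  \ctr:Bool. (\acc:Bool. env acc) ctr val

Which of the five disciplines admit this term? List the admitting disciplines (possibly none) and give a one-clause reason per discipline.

accepted by: linear, affine, relevant, unrestricted
usage: val=1, env=1, ctr (λ-bound)=1, acc (λ-bound)=1
uses in reading order: env, acc, ctr, val
typing: the term checks, with type Bool → Str
ordered: ✗, no contiguous prefix/suffix split fits env, acc, ctr, val
linear: ✓, exactly-once usage across val, env, ctr, acc
affine: ✓, no duplicate uses among val, env, ctr, acc
relevant: ✓, none of val, env, ctr, acc goes unused
unrestricted: ✓, simply typable at Bool → Str; W, C, E all held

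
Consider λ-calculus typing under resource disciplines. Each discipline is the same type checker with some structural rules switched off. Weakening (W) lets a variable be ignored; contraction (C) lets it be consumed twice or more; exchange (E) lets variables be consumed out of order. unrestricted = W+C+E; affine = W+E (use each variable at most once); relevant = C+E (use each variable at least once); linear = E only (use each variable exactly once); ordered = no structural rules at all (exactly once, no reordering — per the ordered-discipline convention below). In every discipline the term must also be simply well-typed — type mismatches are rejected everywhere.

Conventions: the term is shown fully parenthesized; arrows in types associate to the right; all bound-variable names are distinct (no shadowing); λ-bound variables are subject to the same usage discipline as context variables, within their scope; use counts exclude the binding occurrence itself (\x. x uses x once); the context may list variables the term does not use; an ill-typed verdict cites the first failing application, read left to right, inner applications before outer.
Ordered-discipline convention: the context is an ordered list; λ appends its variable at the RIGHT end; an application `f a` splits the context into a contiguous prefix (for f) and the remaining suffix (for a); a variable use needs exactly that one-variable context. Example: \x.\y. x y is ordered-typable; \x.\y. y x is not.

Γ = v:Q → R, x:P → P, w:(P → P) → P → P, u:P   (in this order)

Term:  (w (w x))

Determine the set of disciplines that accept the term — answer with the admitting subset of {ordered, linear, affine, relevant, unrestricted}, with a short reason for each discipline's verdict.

admitted by: unrestricted
variable uses: v=0, x=1, w=2, u=0
use order (left to right): w, w, x
typing: well-typed at P → P
ordered: ✗ — needs contraction — w ×2; v, u never used (weakening)
linear: ✗ — needs contraction — w ×2; v, u never used (weakening)
affine: ✗ — needs contraction — w ×2
relevant: ✗ — v, u never used (weakening)
unrestricted: ✓ — well-typed at P → P; no restrictions here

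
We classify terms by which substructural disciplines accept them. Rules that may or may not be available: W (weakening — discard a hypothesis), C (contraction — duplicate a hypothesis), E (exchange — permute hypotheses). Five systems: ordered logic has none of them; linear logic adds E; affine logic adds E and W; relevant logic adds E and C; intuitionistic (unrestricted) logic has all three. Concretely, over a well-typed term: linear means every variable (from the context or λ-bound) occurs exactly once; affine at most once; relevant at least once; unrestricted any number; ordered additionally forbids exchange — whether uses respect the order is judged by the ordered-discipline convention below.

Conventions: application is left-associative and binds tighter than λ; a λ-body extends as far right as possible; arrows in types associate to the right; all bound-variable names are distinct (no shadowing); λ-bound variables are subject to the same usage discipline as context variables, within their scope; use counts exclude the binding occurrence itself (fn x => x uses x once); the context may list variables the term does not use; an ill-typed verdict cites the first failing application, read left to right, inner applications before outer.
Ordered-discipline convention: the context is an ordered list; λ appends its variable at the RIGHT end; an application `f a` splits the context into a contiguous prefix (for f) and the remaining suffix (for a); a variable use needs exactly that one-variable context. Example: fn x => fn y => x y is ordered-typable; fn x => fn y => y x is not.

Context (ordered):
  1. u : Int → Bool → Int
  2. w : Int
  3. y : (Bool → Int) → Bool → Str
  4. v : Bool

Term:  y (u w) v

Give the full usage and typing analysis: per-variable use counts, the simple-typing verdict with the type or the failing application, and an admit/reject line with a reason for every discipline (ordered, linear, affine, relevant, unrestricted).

counts: u ×1, w ×1, y ×1, v ×1
left-to-right use order: y, u, w, v
typing: the term checks, with type Str
ordered: ✗ — needs exchange: uses follow y, u, w, v
linear: ✓ — each of u, w, y, v used exactly once
affine: ✓ — none of u, w, y, v used more than once
relevant: ✓ — none of u, w, y, v goes unused
unrestricted: ✓ — typability at Str is all that's needed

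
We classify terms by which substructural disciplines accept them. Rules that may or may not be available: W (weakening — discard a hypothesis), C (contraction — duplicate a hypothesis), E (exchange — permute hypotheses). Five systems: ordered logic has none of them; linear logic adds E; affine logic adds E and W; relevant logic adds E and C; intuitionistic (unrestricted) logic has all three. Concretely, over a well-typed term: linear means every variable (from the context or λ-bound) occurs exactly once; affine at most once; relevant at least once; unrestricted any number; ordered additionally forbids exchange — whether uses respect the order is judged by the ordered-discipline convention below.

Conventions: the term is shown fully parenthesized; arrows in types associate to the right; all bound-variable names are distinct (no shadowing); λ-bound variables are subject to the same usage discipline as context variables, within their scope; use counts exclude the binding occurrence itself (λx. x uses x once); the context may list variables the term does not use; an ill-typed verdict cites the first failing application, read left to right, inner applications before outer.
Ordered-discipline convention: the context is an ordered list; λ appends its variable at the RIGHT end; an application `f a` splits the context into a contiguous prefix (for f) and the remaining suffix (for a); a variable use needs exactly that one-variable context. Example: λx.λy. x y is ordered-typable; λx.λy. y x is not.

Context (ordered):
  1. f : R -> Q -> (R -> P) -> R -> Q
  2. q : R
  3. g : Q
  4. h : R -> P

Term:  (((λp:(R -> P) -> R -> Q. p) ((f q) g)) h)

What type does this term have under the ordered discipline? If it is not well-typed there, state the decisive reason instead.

term : R -> Q
variable uses: f: 1; q: 1; g: 1; h: 1; p (λ-bound): 1
uses in reading order: p, f, q, g, h
typing: well-typed — term : R -> Q
all disciplines: ordered ✓; linear ✓; affine ✓; relevant ✓; unrestricted ✓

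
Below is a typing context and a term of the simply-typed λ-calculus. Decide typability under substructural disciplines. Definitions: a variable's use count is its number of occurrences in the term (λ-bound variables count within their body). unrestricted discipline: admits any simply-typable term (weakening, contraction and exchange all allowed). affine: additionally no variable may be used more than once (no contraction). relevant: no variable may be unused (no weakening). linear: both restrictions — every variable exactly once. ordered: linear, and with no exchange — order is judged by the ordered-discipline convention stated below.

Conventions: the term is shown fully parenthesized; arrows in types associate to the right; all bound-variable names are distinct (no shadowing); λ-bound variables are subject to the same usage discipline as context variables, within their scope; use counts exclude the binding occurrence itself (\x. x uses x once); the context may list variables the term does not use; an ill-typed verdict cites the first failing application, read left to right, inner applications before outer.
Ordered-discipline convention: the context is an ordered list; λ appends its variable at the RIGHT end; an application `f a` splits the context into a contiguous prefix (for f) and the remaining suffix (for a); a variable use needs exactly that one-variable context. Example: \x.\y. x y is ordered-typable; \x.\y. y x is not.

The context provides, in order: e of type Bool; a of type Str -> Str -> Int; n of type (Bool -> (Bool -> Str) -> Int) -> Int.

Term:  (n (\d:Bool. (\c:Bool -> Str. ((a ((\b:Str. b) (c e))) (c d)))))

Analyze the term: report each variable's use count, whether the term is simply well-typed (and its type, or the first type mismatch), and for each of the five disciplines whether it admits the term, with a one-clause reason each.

use counts: e: 1, a: 1, n: 1, d (λ-bound): 1, c (λ-bound): 2, b (λ-bound): 1
uses in reading order: n, a, b, c, e, c, d
typing: the term checks, with type Int
ordered ✗ (c ×2 used more than once (contraction))
linear ✗ (c ×2 used more than once (contraction))
affine ✗ (c ×2 used more than once (contraction))
relevant ✓ (at least one use each (e, a, n, d, c, b))
unrestricted ✓ (well-typed at Int; no restrictions here)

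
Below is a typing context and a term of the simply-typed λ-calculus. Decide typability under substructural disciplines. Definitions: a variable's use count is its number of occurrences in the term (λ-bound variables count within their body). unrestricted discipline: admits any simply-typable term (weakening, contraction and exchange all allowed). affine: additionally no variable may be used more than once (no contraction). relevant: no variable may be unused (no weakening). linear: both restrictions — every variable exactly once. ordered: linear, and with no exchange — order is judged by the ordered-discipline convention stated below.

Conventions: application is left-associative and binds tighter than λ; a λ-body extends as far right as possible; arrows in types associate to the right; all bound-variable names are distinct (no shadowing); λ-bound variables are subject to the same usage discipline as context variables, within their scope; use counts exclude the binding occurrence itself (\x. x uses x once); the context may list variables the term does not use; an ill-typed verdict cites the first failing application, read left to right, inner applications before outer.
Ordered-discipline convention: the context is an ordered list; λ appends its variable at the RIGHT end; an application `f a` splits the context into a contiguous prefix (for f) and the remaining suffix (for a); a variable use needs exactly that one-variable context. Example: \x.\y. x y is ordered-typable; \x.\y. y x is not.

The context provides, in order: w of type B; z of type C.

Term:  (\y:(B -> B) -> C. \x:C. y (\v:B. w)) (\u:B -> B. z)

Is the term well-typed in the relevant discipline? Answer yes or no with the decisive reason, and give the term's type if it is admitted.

no — unused: x, v, u — weakening required
variable uses: w=1, z=1, y (bound)=1, x (bound)=0, v (bound)=0, u (bound)=0
order of uses: y, w, z
typing: ✓ — C -> C
per-discipline verdicts: ordered ✗ | linear ✗ | affine ✓ | relevant ✗ | unrestricted ✓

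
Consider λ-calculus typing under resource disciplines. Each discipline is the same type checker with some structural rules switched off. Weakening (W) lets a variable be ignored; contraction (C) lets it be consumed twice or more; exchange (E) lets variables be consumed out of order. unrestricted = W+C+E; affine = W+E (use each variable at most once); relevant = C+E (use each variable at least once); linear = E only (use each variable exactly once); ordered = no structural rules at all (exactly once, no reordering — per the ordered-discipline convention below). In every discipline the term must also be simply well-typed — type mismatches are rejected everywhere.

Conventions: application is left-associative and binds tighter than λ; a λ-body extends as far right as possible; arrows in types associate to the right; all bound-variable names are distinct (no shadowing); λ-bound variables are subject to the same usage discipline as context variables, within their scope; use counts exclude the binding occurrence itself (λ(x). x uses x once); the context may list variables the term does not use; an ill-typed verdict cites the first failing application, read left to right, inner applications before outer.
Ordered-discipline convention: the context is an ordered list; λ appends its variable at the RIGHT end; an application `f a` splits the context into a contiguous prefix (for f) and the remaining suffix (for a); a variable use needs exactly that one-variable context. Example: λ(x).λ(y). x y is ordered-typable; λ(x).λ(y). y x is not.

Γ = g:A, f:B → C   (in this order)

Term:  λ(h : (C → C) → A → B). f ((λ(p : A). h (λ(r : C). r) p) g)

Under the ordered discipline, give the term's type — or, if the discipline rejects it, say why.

not well-typed under ordered — needs exchange: uses follow f, h, r, p, g
use counts: g=1; f=1; h (λ-bound)=1; p (λ-bound)=1; r (λ-bound)=1
order of uses: f, h, r, p, g
typing: ✓ — ((C → C) → A → B) → C
across the five disciplines: ordered ✗, linear ✓, affine ✓, relevant ✓, unrestricted ✓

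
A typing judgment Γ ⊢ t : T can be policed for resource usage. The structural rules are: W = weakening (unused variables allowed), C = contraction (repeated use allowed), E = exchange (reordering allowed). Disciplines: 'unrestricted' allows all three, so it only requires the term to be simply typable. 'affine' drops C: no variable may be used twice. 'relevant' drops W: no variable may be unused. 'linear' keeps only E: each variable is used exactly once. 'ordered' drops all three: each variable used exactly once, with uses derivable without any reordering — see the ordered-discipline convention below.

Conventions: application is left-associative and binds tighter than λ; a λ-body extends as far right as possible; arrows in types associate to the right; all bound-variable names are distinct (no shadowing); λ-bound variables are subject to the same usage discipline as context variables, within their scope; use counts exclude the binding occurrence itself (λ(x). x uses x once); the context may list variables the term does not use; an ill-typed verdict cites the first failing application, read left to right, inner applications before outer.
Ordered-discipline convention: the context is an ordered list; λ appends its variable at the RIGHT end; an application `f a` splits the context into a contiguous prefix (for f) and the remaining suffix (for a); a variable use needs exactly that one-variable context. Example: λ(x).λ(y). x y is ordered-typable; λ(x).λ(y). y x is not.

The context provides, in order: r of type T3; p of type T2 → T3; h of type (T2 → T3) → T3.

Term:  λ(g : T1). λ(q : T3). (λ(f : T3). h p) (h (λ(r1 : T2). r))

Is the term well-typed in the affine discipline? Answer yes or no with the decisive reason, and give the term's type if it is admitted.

no — uses contraction: h ×2
variable uses: r ×1, p ×1, h ×2, g [bound] ×0, q [bound] ×0, f [bound] ×0, r1 [bound] ×0
left-to-right use order: h, p, h, r
typing: well-typed — term : T1 → T3 → T3
summary: ordered ✗, linear ✗, affine ✗, relevant ✗, unrestricted ✓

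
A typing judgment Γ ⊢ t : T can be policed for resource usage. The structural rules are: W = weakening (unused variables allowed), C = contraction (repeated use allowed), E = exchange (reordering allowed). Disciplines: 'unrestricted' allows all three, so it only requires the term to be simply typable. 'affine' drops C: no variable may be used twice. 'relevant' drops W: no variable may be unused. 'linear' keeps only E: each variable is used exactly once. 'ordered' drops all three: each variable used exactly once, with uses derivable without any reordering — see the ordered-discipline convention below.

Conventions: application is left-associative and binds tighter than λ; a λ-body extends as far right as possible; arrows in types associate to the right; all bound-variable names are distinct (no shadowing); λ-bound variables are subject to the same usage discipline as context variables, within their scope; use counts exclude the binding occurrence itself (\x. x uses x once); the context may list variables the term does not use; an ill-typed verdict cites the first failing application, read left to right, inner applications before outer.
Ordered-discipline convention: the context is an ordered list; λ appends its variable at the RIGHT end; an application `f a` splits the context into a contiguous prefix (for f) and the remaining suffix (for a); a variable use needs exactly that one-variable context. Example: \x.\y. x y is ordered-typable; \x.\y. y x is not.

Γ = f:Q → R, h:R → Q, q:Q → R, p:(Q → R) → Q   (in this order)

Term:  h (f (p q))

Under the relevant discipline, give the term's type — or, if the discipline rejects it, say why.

term : Q
counts: f: 1×; h: 1×; q: 1×; p: 1×
left-to-right use order: h, f, p, q
typing: well-typed at Q
across the five disciplines: ordered ✗; linear ✓; affine ✓; relevant ✓; unrestricted ✓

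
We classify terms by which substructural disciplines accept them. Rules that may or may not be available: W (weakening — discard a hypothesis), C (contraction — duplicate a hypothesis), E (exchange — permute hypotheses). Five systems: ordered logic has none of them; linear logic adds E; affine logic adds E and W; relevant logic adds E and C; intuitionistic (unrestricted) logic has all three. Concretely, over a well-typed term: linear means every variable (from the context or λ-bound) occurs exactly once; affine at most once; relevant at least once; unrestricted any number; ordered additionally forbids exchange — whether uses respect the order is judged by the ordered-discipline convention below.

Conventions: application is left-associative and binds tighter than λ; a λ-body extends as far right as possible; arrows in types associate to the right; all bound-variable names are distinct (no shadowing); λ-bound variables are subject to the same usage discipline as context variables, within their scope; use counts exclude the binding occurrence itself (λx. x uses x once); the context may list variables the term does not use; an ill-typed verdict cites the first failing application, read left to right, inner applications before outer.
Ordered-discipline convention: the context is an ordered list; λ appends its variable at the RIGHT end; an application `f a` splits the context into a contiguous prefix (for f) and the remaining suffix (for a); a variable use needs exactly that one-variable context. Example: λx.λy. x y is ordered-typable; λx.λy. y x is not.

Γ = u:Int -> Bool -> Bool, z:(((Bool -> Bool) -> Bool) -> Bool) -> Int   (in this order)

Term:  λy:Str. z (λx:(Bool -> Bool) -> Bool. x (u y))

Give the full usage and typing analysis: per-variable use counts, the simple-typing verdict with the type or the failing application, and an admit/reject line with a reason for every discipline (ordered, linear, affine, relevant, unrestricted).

usage: u ×1, z ×1, y (bound) ×1, x (bound) ×1
left-to-right use order: z, x, u, y
typing: ill-typed: an application expects Int but receives Str
ordered: ✗ — a type mismatch blocks all five
linear: ✗ — the type mismatch rejects it
affine: ✗ — not simply typable
relevant: ✗ — fails simple typing
unrestricted: ✗ — a type mismatch blocks all five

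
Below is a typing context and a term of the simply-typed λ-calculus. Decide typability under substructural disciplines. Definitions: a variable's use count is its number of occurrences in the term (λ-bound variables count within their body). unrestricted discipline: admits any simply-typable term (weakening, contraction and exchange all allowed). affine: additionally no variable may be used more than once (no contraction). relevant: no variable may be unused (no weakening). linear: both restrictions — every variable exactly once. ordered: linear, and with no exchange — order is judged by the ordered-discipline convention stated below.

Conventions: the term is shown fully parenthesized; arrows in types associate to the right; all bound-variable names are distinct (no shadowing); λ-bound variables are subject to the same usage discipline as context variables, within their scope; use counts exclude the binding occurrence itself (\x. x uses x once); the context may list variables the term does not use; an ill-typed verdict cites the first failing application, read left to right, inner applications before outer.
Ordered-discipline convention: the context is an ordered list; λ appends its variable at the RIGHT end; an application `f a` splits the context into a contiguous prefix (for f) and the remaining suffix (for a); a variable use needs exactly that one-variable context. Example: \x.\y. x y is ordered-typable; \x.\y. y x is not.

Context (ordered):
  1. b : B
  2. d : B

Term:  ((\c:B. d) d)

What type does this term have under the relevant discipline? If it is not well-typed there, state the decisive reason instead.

not well-typed under relevant — b, c never used (weakening)
variable uses: b ×0, d ×2, c (bound) ×0
use order (left to right): d, d
typing: ✓ — B
per-discipline verdicts: ordered ✗ | linear ✗ | affine ✗ | relevant ✗ | unrestricted ✓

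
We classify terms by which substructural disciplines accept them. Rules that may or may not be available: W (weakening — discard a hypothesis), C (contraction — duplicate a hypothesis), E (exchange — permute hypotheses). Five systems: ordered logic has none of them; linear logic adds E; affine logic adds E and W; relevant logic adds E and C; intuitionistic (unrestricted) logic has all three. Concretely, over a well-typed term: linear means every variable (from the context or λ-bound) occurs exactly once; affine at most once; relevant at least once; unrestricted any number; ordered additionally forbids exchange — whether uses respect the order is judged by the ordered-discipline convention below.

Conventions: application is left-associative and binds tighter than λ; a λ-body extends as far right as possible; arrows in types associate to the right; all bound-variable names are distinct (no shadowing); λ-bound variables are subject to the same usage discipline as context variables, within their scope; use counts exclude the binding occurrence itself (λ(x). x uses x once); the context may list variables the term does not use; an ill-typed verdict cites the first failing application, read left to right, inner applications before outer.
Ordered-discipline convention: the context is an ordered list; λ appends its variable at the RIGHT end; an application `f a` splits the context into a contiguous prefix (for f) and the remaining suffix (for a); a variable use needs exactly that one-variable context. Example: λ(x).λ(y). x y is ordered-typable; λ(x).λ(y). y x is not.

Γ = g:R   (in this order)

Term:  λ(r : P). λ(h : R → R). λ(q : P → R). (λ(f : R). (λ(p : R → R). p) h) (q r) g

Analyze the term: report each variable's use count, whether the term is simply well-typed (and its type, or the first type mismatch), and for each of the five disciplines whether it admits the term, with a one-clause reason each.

variable uses: g=1; r (bound)=1; h (bound)=1; q (bound)=1; f (bound)=0; p (bound)=1
left-to-right use order: p, h, q, r, g
typing: ✓ — P → (R → R) → (P → R) → R
ordered: ✗ — needs weakening: f unused
linear: ✗ — needs weakening: f unused
affine: ✓ — none of g, r, h, q, f, p used more than once
relevant: ✗ — needs weakening: f unused
unrestricted: ✓ — simply typable at P → (R → R) → (P → R) → R; W, C, E all held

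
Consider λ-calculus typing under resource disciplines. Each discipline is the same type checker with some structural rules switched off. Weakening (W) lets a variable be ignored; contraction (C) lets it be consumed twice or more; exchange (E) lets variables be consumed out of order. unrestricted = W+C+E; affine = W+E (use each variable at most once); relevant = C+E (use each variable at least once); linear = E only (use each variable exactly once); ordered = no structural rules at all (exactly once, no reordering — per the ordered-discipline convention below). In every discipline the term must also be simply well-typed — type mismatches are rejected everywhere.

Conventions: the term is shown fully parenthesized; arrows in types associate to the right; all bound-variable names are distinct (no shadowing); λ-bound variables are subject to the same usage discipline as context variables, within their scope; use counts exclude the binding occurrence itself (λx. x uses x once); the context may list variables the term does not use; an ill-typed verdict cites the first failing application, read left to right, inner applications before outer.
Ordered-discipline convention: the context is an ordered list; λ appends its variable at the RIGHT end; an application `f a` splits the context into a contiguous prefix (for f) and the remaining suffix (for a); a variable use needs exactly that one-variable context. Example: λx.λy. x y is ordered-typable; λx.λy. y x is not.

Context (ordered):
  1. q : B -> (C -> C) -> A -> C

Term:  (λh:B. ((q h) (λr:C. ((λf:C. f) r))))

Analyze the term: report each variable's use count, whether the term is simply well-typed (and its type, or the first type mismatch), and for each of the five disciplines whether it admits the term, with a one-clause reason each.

use counts: q=1; h (λ-bound)=1; r (λ-bound)=1; f (λ-bound)=1
order of uses: q, h, f, r
typing: the term checks, with type B -> A -> C
ordered: ✓, q, h, r, f once each; derivable with no W/C/E
linear: ✓, q, h, r, f: one use apiece
affine: ✓, q, h, r, f: no repeats, contraction unneeded
relevant: ✓, q, h, r, f: all used, weakening unneeded
unrestricted: ✓, well-typed at B -> A -> C; no restrictions here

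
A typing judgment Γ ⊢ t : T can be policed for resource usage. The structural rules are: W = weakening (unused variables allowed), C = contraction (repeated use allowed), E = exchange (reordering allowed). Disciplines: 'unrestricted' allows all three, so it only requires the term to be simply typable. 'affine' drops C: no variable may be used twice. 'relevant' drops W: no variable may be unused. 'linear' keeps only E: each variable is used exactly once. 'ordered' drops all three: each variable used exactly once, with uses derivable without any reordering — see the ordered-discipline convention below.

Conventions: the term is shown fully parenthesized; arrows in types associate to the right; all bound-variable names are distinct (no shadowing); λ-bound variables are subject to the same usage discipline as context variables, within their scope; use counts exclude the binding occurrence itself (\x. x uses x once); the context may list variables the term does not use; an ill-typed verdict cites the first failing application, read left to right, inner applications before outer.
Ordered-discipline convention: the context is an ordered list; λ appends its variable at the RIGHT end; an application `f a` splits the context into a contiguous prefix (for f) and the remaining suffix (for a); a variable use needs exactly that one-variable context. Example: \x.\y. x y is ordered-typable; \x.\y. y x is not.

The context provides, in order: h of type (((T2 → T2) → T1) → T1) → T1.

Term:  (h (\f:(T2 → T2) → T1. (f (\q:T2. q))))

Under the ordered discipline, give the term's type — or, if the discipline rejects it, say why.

term : T1
use counts: h=1, f [bound]=1, q [bound]=1
use order (left to right): h, f, q
typing: well-typed — term : T1
across the five disciplines: ordered ✓ | linear ✓ | affine ✓ | relevant ✓ | unrestricted ✓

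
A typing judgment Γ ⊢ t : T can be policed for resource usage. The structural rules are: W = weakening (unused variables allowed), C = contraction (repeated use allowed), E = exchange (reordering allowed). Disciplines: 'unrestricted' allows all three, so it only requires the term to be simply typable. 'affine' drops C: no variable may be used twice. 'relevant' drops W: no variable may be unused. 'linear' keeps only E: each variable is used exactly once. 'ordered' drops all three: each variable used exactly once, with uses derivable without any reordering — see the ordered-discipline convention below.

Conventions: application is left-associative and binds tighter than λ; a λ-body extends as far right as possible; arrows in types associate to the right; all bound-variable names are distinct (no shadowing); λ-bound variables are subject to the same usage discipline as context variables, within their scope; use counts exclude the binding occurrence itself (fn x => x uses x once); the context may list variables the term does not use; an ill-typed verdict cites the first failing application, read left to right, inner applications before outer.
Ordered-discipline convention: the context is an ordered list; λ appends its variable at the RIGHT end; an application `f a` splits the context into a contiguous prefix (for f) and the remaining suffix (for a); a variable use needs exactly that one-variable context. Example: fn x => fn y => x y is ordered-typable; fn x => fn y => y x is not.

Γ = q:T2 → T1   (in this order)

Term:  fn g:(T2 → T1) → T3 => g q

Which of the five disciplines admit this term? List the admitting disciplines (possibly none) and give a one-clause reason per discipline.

admitted by: linear, affine, relevant, unrestricted
usage: q ×1, g (λ-bound) ×1
uses in reading order: g, q
typing: well-typed — term : ((T2 → T1) → T3) → T3
ordered: ✗, needs exchange: uses follow g, q
linear: ✓, exactly-once usage across q, g
affine: ✓, no duplicate uses among q, g
relevant: ✓, none of q, g goes unused
unrestricted: ✓, typability at ((T2 → T1) → T3) → T3 is all that's needed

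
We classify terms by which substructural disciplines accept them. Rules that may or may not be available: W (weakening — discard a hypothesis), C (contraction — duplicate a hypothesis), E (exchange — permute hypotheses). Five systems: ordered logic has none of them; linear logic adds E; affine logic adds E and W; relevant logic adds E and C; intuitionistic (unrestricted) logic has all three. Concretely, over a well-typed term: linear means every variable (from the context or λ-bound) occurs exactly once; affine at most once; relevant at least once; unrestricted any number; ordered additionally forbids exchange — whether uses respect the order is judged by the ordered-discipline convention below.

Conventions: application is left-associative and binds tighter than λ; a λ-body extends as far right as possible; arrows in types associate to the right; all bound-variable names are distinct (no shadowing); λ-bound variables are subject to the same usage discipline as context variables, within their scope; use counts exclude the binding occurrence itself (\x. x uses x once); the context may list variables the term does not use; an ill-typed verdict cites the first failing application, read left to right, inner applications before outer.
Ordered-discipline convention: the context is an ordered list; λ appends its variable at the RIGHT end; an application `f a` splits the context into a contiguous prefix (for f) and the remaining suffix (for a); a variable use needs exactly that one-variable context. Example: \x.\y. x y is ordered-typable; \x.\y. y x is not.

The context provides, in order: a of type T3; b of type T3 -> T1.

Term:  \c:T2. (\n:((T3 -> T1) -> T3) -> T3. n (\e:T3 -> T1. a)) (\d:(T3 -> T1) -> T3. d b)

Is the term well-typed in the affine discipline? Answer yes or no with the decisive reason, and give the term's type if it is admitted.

yes — a, b, c, n, e, d: no repeats, contraction unneeded; term : T2 -> T3
usage: a ×1; b ×1; c (bound) ×0; n (bound) ×1; e (bound) ×0; d (bound) ×1
use order (left to right): n, a, d, b
typing: well-typed at T2 -> T3
per-discipline verdicts: ordered ✗ · linear ✗ · affine ✓ · relevant ✗ · unrestricted ✓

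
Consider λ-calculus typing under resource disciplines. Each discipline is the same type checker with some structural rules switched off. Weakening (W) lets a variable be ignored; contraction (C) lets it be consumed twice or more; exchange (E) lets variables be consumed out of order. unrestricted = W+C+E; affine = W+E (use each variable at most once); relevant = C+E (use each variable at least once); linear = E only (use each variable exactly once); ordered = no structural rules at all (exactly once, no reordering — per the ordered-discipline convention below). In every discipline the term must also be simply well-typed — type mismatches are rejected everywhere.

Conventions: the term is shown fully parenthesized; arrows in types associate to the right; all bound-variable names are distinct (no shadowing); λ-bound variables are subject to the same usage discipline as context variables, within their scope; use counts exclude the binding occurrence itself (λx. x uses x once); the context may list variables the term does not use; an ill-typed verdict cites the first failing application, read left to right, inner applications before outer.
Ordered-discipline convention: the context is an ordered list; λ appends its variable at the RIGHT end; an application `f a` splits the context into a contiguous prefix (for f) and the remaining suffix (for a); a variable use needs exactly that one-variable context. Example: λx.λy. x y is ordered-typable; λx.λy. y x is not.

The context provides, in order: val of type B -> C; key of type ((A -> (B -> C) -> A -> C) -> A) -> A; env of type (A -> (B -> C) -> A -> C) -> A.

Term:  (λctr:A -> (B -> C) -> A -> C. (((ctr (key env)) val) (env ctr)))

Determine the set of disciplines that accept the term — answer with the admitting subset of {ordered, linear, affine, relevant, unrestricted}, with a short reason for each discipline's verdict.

accepted by: relevant, unrestricted
usage: val=1; key=1; env=2; ctr (bound)=2
uses in reading order: ctr, key, env, val, env, ctr
typing: well-typed at (A -> (B -> C) -> A -> C) -> C
ordered: ✗, uses contraction: env ×2, ctr ×2
linear: ✗, uses contraction: env ×2, ctr ×2
affine: ✗, uses contraction: env ×2, ctr ×2
relevant: ✓, at least one use each (val, key, env, ctr)
unrestricted: ✓, typability at (A -> (B -> C) -> A -> C) -> C is all that's needed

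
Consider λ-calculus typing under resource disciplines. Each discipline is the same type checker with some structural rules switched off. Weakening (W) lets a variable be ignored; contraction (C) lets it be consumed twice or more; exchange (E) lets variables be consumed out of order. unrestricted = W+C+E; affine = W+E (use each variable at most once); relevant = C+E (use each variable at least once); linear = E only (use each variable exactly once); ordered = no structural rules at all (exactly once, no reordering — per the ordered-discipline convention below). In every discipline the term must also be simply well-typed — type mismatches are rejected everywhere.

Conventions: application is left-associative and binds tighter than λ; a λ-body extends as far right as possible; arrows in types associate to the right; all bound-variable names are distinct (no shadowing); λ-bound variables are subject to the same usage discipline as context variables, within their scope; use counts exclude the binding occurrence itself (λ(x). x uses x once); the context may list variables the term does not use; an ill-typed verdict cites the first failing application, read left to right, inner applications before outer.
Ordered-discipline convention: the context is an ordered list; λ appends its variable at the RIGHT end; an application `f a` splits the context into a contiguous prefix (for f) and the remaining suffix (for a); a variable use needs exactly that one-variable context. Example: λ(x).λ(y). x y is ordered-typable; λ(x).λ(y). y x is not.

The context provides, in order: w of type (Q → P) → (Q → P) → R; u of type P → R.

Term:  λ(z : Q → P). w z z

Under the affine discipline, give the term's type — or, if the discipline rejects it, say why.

not well-typed under affine — repeated use of z ×2
use counts: w: 1×; u: 0×; z [bound]: 2×
order of uses: w, z, z
typing: the term checks, with type (Q → P) → R
across the five disciplines: ordered ✗; linear ✗; affine ✗; relevant ✗; unrestricted ✓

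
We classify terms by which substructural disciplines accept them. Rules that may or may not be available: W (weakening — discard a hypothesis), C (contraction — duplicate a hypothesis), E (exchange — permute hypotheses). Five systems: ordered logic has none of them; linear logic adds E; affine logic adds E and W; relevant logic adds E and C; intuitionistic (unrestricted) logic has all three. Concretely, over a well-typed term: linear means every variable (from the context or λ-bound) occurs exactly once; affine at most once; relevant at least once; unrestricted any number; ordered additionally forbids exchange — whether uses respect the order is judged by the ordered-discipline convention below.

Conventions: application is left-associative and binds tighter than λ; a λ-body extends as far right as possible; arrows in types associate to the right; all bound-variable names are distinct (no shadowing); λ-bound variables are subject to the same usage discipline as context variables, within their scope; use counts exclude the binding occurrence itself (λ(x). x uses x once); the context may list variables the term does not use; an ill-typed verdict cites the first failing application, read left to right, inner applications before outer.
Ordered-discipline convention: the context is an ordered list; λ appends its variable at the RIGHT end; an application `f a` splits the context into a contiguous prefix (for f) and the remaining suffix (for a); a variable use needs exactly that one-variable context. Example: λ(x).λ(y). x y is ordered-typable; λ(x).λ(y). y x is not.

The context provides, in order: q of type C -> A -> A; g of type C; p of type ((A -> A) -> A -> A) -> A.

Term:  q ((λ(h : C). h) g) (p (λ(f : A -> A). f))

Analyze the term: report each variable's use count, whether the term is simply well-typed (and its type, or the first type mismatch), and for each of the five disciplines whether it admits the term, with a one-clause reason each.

use counts: q: 1×, g: 1×, p: 1×, h [bound]: 1×, f [bound]: 1×
left-to-right use order: q, h, g, p, f
typing: well-typed — term : A
ordered ✓ (single-use (q, g, p, h, f), ordered derivation ok)
linear ✓ (q, g, p, h, f: one use apiece)
affine ✓ (none of q, g, p, h, f used more than once)
relevant ✓ (every one of q, g, p, h, f appears)
unrestricted ✓ (well-typed at A; no restrictions here)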